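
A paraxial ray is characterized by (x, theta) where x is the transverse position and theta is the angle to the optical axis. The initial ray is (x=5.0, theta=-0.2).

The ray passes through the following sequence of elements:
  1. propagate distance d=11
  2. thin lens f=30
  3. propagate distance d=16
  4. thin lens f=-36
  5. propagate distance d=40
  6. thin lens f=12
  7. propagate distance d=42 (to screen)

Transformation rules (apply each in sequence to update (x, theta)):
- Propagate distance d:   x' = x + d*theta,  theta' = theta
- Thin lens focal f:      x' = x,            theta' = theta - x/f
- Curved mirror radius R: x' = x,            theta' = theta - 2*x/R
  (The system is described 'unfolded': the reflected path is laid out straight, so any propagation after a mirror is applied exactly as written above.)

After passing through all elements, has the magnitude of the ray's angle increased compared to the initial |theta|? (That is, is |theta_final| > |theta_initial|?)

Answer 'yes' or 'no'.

Initial: x=5.0000 theta=-0.2000
After 1 (propagate distance d=11): x=2.8000 theta=-0.2000
After 2 (thin lens f=30): x=2.8000 theta=-22/75 (≈-0.2933)
After 3 (propagate distance d=16): x=-142/75 (≈-1.8933) theta=-22/75 (≈-0.2933)
After 4 (thin lens f=-36): x=-142/75 (≈-1.8933) theta=-467/1350 (≈-0.3459)
After 5 (propagate distance d=40): x=-10618/675 (≈-15.7304) theta=-467/1350 (≈-0.3459)
After 6 (thin lens f=12): x=-10618/675 (≈-15.7304) theta=1954/2025 (≈0.9649)
After 7 (propagate distance d=42 (to screen)): x=16738/675 (≈24.7970) theta=1954/2025 (≈0.9649)
|theta_initial|=0.2000 |theta_final|=1954/2025 (≈0.9649) -> increased

Answer: yes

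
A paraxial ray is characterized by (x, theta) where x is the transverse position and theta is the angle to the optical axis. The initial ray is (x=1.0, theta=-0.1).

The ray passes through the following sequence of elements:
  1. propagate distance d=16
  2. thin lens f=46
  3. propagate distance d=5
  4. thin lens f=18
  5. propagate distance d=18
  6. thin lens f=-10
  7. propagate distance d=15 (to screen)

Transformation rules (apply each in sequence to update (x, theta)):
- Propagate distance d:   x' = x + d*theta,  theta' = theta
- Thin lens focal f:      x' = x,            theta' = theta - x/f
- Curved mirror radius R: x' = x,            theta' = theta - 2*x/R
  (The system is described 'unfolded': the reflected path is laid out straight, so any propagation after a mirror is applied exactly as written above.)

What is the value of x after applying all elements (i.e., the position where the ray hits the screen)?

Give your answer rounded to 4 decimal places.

Initial: x=1.0000 theta=-0.1000
After 1 (propagate distance d=16): x=-0.6000 theta=-0.1000
After 2 (thin lens f=46): x=-0.6000 theta=-2/23 (≈-0.0870)
After 3 (propagate distance d=5): x=-119/115 (≈-1.0348) theta=-2/23 (≈-0.0870)
After 4 (thin lens f=18): x=-119/115 (≈-1.0348) theta=-61/2070 (≈-0.0295)
After 5 (propagate distance d=18): x=-36/23 (≈-1.5652) theta=-61/2070 (≈-0.0295)
After 6 (thin lens f=-10): x=-36/23 (≈-1.5652) theta=-77/414 (≈-0.1860)
After 7 (propagate distance d=15 (to screen)): x=-601/138 (≈-4.3551) theta=-77/414 (≈-0.1860)
Rounded to 4 decimal places: x = -4.3551

Answer: -4.3551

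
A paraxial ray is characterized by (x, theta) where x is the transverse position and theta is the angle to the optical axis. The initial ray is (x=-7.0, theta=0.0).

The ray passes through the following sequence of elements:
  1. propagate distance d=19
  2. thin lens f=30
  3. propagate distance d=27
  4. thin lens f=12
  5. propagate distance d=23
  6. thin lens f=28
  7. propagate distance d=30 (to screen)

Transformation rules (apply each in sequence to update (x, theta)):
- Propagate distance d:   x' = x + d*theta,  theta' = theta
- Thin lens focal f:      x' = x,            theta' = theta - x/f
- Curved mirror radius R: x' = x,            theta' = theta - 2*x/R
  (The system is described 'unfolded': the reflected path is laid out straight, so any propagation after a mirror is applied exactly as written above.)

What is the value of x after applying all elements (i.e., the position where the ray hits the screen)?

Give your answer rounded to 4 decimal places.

Initial: x=-7.0000 theta=0.0000
After 1 (propagate distance d=19): x=-7.0000 theta=0.0000
After 2 (thin lens f=30): x=-7.0000 theta=7/30 (≈0.2333)
After 3 (propagate distance d=27): x=-0.7000 theta=7/30 (≈0.2333)
After 4 (thin lens f=12): x=-0.7000 theta=7/24 (≈0.2917)
After 5 (propagate distance d=23): x=721/120 (≈6.0083) theta=7/24 (≈0.2917)
After 6 (thin lens f=28): x=721/120 (≈6.0083) theta=37/480 (≈0.0771)
After 7 (propagate distance d=30 (to screen)): x=1997/240 (≈8.3208) theta=37/480 (≈0.0771)
Rounded to 4 decimal places: x = 8.3208

Answer: 8.3208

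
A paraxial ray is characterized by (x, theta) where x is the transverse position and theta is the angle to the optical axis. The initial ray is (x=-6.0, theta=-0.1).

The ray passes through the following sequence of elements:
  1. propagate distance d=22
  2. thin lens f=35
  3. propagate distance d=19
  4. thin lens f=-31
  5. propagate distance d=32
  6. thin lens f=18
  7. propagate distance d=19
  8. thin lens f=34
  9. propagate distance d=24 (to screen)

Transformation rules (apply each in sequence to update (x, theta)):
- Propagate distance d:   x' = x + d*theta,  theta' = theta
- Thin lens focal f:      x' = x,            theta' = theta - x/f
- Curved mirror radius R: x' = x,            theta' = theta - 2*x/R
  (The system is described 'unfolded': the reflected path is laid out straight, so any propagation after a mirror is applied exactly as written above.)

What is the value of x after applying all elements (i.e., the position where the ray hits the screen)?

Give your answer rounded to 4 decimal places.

Answer: 8.2756

Derivation:
Initial: x=-6.0000 theta=-0.1000
After 1 (propagate distance d=22): x=-8.2000 theta=-0.1000
After 2 (thin lens f=35): x=-8.2000 theta=47/350 (≈0.1343)
After 3 (propagate distance d=19): x=-1977/350 (≈-5.6486) theta=47/350 (≈0.1343)
After 4 (thin lens f=-31): x=-1977/350 (≈-5.6486) theta=-52/1085 (≈-0.0479)
After 5 (propagate distance d=32): x=-77927/10850 (≈-7.1822) theta=-52/1085 (≈-0.0479)
After 6 (thin lens f=18): x=-77927/10850 (≈-7.1822) theta=68567/195300 (≈0.3511)
After 7 (propagate distance d=19): x=-3223/6300 (≈-0.5116) theta=68567/195300 (≈0.3511)
After 8 (thin lens f=34): x=-3223/6300 (≈-0.5116) theta=115771/316200 (≈0.3661)
After 9 (propagate distance d=24 (to screen)): x=27475771/3320100 (≈8.2756) theta=115771/316200 (≈0.3661)
Rounded to 4 decimal places: x = 8.2756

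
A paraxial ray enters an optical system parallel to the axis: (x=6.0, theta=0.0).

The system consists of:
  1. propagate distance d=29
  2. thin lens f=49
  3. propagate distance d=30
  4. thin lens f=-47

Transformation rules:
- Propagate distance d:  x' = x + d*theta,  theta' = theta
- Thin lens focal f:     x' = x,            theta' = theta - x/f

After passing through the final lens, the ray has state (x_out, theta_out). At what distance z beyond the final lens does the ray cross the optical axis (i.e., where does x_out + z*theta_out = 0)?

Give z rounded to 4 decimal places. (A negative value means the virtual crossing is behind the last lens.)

Answer: 31.8929

Derivation:
Initial: x=6.0000 theta=0.0000
After 1 (propagate distance d=29): x=6.0000 theta=0.0000
After 2 (thin lens f=49): x=6.0000 theta=-6/49 (≈-0.1224)
After 3 (propagate distance d=30): x=114/49 (≈2.3265) theta=-6/49 (≈-0.1224)
After 4 (thin lens f=-47): x=114/49 (≈2.3265) theta=-24/329 (≈-0.0729)
z_focus = -x_out/theta_out = -(114/49)/(-24/329) = 893/28 ≈ 31.8929
Rounded to 4 decimal places: z = 31.8929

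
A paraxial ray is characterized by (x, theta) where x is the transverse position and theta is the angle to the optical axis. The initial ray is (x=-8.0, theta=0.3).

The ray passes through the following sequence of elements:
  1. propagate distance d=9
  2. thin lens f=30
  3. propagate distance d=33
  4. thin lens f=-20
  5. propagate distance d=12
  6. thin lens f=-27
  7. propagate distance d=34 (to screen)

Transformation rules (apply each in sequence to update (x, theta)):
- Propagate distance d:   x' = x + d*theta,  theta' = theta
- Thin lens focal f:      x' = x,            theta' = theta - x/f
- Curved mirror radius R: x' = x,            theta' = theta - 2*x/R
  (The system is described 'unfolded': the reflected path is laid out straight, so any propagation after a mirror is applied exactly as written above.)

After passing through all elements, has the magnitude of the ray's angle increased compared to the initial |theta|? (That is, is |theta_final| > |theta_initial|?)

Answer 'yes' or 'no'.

Initial: x=-8.0000 theta=0.3000
After 1 (propagate distance d=9): x=-5.3000 theta=0.3000
After 2 (thin lens f=30): x=-5.3000 theta=143/300 (≈0.4767)
After 3 (propagate distance d=33): x=10.4300 theta=143/300 (≈0.4767)
After 4 (thin lens f=-20): x=10.4300 theta=5989/6000 (≈0.9982)
After 5 (propagate distance d=12): x=22.4080 theta=5989/6000 (≈0.9982)
After 6 (thin lens f=-27): x=22.4080 theta=98717/54000 (≈1.8281)
After 7 (propagate distance d=34 (to screen)): x=456641/5400 (≈84.5631) theta=98717/54000 (≈1.8281)
|theta_initial|=0.3000 |theta_final|=98717/54000 (≈1.8281) -> increased

Answer: yes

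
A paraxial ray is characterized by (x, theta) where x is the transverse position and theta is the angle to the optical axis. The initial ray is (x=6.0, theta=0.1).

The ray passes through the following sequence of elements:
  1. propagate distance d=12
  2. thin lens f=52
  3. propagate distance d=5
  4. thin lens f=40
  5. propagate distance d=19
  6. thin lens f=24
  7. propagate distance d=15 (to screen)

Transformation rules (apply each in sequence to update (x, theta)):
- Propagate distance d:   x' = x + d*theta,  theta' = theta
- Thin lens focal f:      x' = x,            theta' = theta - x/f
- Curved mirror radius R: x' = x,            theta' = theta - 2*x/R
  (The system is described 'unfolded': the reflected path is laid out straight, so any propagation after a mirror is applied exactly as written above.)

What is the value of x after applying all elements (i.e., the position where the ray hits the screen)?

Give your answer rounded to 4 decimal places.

Answer: -2.0992

Derivation:
Initial: x=6.0000 theta=0.1000
After 1 (propagate distance d=12): x=7.2000 theta=0.1000
After 2 (thin lens f=52): x=7.2000 theta=-1/26 (≈-0.0385)
After 3 (propagate distance d=5): x=911/130 (≈7.0077) theta=-1/26 (≈-0.0385)
After 4 (thin lens f=40): x=911/130 (≈7.0077) theta=-1111/5200 (≈-0.2137)
After 5 (propagate distance d=19): x=15331/5200 (≈2.9483) theta=-1111/5200 (≈-0.2137)
After 6 (thin lens f=24): x=15331/5200 (≈2.9483) theta=-8399/24960 (≈-0.3365)
After 7 (propagate distance d=15 (to screen)): x=-87327/41600 (≈-2.0992) theta=-8399/24960 (≈-0.3365)
Rounded to 4 decimal places: x = -2.0992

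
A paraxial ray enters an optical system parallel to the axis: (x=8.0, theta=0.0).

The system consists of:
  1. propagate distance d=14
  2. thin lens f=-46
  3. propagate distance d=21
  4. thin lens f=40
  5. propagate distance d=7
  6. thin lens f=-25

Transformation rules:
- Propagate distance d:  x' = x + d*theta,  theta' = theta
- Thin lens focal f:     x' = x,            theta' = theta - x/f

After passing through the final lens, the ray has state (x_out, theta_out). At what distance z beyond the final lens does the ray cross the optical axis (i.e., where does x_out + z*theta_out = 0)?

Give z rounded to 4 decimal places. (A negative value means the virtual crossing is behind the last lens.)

Answer: -34.2924

Derivation:
Initial: x=8.0000 theta=0.0000
After 1 (propagate distance d=14): x=8.0000 theta=0.0000
After 2 (thin lens f=-46): x=8.0000 theta=4/23 (≈0.1739)
After 3 (propagate distance d=21): x=268/23 (≈11.6522) theta=4/23 (≈0.1739)
After 4 (thin lens f=40): x=268/23 (≈11.6522) theta=-27/230 (≈-0.1174)
After 5 (propagate distance d=7): x=2491/230 (≈10.8304) theta=-27/230 (≈-0.1174)
After 6 (thin lens f=-25): x=2491/230 (≈10.8304) theta=908/2875 (≈0.3158)
z_focus = -x_out/theta_out = -(2491/230)/(908/2875) = -62275/1816 ≈ -34.2924
Rounded to 4 decimal places: z = -34.2924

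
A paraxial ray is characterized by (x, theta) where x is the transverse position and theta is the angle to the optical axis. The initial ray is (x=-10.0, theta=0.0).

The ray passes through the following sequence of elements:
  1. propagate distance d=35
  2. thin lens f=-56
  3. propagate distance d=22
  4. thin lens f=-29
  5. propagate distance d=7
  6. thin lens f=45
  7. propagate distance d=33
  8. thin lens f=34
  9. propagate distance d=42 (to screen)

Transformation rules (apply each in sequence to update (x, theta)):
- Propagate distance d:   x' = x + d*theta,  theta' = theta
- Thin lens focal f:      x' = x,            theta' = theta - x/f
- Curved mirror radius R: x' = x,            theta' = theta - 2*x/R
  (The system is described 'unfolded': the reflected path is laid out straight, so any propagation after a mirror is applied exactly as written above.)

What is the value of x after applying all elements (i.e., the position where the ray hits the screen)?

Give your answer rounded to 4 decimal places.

Initial: x=-10.0000 theta=0.0000
After 1 (propagate distance d=35): x=-10.0000 theta=0.0000
After 2 (thin lens f=-56): x=-10.0000 theta=-5/28 (≈-0.1786)
After 3 (propagate distance d=22): x=-195/14 (≈-13.9286) theta=-5/28 (≈-0.1786)
After 4 (thin lens f=-29): x=-195/14 (≈-13.9286) theta=-535/812 (≈-0.6589)
After 5 (propagate distance d=7): x=-15055/812 (≈-18.5406) theta=-535/812 (≈-0.6589)
After 6 (thin lens f=45): x=-15055/812 (≈-18.5406) theta=-451/1827 (≈-0.2469)
After 7 (propagate distance d=33): x=-9287/348 (≈-26.6868) theta=-451/1827 (≈-0.2469)
After 8 (thin lens f=34): x=-9287/348 (≈-26.6868) theta=133691/248472 (≈0.5381)
After 9 (propagate distance d=42 (to screen)): x=-6047/1479 (≈-4.0886) theta=133691/248472 (≈0.5381)
Rounded to 4 decimal places: x = -4.0886

Answer: -4.0886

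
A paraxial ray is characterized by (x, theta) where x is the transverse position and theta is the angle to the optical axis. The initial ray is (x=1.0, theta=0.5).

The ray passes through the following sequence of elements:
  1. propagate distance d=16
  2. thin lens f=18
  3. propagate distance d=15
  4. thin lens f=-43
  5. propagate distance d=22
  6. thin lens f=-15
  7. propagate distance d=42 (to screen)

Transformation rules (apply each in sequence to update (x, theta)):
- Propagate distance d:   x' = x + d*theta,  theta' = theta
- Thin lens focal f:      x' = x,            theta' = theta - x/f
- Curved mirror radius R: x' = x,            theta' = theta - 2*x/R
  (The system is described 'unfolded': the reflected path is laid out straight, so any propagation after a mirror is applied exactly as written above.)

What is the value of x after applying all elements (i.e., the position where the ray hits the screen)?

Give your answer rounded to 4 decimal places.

Answer: 60.4884

Derivation:
Initial: x=1.0000 theta=0.5000
After 1 (propagate distance d=16): x=9.0000 theta=0.5000
After 2 (thin lens f=18): x=9.0000 theta=0.0000
After 3 (propagate distance d=15): x=9.0000 theta=0.0000
After 4 (thin lens f=-43): x=9.0000 theta=9/43 (≈0.2093)
After 5 (propagate distance d=22): x=585/43 (≈13.6047) theta=9/43 (≈0.2093)
After 6 (thin lens f=-15): x=585/43 (≈13.6047) theta=48/43 (≈1.1163)
After 7 (propagate distance d=42 (to screen)): x=2601/43 (≈60.4884) theta=48/43 (≈1.1163)
Rounded to 4 decimal places: x = 60.4884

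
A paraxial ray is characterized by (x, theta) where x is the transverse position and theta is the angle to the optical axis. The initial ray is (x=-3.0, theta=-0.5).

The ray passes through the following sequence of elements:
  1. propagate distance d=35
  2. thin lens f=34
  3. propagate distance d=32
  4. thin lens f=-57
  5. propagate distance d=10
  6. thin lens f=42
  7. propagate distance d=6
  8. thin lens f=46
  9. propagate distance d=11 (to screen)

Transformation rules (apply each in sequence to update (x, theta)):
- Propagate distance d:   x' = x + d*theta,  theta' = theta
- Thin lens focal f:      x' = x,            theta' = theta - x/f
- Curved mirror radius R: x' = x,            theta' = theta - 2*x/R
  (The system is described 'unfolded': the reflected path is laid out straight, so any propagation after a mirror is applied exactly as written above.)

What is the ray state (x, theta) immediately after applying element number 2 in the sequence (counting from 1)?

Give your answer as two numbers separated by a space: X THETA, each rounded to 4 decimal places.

Initial: x=-3.0000 theta=-0.5000
After 1 (propagate distance d=35): x=-20.5000 theta=-0.5000
After 2 (thin lens f=34): x=-20.5000 theta=7/68 (≈0.1029)
Rounded to 4 decimal places: x = -20.5000, theta = 0.1029

Answer: -20.5000 0.1029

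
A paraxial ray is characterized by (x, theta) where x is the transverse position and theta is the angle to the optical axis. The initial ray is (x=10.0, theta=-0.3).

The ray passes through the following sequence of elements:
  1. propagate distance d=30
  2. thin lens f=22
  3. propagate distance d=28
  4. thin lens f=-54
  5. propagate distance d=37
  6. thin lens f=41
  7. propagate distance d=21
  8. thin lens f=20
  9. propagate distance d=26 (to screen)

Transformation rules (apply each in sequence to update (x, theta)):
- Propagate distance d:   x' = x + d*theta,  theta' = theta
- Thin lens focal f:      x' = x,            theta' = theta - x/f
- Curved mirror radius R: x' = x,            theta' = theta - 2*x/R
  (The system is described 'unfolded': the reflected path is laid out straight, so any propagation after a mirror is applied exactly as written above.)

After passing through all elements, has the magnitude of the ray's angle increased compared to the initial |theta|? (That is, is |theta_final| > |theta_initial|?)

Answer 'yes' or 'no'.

Initial: x=10.0000 theta=-0.3000
After 1 (propagate distance d=30): x=1.0000 theta=-0.3000
After 2 (thin lens f=22): x=1.0000 theta=-19/55 (≈-0.3455)
After 3 (propagate distance d=28): x=-477/55 (≈-8.6727) theta=-19/55 (≈-0.3455)
After 4 (thin lens f=-54): x=-477/55 (≈-8.6727) theta=-167/330 (≈-0.5061)
After 5 (propagate distance d=37): x=-9041/330 (≈-27.3970) theta=-167/330 (≈-0.5061)
After 6 (thin lens f=41): x=-9041/330 (≈-27.3970) theta=1097/6765 (≈0.1622)
After 7 (propagate distance d=21): x=-324607/13530 (≈-23.9916) theta=1097/6765 (≈0.1622)
After 8 (thin lens f=20): x=-324607/13530 (≈-23.9916) theta=122829/90200 (≈1.3617)
After 9 (propagate distance d=26 (to screen)): x=1544261/135300 (≈11.4136) theta=122829/90200 (≈1.3617)
|theta_initial|=0.3000 |theta_final|=122829/90200 (≈1.3617) -> increased

Answer: yes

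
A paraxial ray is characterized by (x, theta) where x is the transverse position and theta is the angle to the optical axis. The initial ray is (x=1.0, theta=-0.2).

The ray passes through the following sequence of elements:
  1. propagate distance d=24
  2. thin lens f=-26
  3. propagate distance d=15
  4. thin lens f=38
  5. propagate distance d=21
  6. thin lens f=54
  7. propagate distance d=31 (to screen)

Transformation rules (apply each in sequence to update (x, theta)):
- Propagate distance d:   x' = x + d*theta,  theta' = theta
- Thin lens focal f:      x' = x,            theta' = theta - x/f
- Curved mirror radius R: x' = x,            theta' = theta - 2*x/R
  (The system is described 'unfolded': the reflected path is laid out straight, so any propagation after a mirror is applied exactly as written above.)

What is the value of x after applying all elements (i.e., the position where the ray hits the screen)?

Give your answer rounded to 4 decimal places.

Answer: -8.2045

Derivation:
Initial: x=1.0000 theta=-0.2000
After 1 (propagate distance d=24): x=-3.8000 theta=-0.2000
After 2 (thin lens f=-26): x=-3.8000 theta=-9/26 (≈-0.3462)
After 3 (propagate distance d=15): x=-1169/130 (≈-8.9923) theta=-9/26 (≈-0.3462)
After 4 (thin lens f=38): x=-1169/130 (≈-8.9923) theta=-541/4940 (≈-0.1095)
After 5 (propagate distance d=21): x=-4291/380 (≈-11.2921) theta=-541/4940 (≈-0.1095)
After 6 (thin lens f=54): x=-4291/380 (≈-11.2921) theta=26569/266760 (≈0.0996)
After 7 (propagate distance d=31 (to screen)): x=-2188643/266760 (≈-8.2045) theta=26569/266760 (≈0.0996)
Rounded to 4 decimal places: x = -8.2045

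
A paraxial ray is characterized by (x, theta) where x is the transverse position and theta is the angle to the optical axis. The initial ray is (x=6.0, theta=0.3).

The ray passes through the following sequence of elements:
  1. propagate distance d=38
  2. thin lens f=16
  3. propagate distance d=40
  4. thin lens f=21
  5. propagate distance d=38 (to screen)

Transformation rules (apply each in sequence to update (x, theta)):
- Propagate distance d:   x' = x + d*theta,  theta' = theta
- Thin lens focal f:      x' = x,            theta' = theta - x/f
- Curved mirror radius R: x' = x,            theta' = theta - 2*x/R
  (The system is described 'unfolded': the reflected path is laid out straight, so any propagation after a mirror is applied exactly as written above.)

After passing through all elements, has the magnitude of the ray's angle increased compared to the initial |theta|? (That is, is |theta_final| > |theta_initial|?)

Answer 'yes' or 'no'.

Initial: x=6.0000 theta=0.3000
After 1 (propagate distance d=38): x=17.4000 theta=0.3000
After 2 (thin lens f=16): x=17.4000 theta=-0.7875
After 3 (propagate distance d=40): x=-14.1000 theta=-0.7875
After 4 (thin lens f=21): x=-14.1000 theta=-13/112 (≈-0.1161)
After 5 (propagate distance d=38 (to screen)): x=-5183/280 (≈-18.5107) theta=-13/112 (≈-0.1161)
|theta_initial|=0.3000 |theta_final|=13/112 (≈0.1161) -> not increased

Answer: no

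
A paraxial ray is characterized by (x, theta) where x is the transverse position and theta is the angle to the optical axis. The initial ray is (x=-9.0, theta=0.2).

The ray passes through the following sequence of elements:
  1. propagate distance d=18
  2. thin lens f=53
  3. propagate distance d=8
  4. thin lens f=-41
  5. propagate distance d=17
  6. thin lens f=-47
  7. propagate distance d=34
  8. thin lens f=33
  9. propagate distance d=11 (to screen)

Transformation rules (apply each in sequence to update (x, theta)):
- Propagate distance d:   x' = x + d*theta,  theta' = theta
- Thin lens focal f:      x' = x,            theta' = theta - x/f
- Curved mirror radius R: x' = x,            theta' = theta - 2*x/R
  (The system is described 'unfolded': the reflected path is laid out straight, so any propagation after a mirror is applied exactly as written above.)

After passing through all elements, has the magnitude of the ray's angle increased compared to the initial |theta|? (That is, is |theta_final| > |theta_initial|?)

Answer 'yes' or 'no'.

Initial: x=-9.0000 theta=0.2000
After 1 (propagate distance d=18): x=-5.4000 theta=0.2000
After 2 (thin lens f=53): x=-5.4000 theta=16/53 (≈0.3019)
After 3 (propagate distance d=8): x=-791/265 (≈-2.9849) theta=16/53 (≈0.3019)
After 4 (thin lens f=-41): x=-791/265 (≈-2.9849) theta=2489/10865 (≈0.2291)
After 5 (propagate distance d=17): x=9882/10865 (≈0.9095) theta=2489/10865 (≈0.2291)
After 6 (thin lens f=-47): x=9882/10865 (≈0.9095) theta=25373/102131 (≈0.2484)
After 7 (propagate distance d=34): x=4777864/510655 (≈9.3563) theta=25373/102131 (≈0.2484)
After 8 (thin lens f=33): x=4777864/510655 (≈9.3563) theta=-591319/16851615 (≈-0.0351)
After 9 (propagate distance d=11 (to screen)): x=13742273/1531965 (≈8.9704) theta=-591319/16851615 (≈-0.0351)
|theta_initial|=0.2000 |theta_final|=591319/16851615 (≈0.0351) -> not increased

Answer: no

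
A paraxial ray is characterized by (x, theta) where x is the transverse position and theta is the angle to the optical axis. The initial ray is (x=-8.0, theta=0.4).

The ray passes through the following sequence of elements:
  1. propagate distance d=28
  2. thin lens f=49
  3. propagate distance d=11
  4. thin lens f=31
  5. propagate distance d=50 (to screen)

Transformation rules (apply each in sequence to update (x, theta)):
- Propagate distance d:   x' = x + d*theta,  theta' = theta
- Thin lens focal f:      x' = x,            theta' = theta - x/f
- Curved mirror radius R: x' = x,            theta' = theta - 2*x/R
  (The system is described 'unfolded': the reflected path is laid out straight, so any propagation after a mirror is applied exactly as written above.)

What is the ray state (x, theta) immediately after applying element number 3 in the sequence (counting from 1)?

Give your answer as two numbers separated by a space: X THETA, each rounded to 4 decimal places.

Initial: x=-8.0000 theta=0.4000
After 1 (propagate distance d=28): x=3.2000 theta=0.4000
After 2 (thin lens f=49): x=3.2000 theta=82/245 (≈0.3347)
After 3 (propagate distance d=11): x=1686/245 (≈6.8816) theta=82/245 (≈0.3347)
Rounded to 4 decimal places: x = 6.8816, theta = 0.3347

Answer: 6.8816 0.3347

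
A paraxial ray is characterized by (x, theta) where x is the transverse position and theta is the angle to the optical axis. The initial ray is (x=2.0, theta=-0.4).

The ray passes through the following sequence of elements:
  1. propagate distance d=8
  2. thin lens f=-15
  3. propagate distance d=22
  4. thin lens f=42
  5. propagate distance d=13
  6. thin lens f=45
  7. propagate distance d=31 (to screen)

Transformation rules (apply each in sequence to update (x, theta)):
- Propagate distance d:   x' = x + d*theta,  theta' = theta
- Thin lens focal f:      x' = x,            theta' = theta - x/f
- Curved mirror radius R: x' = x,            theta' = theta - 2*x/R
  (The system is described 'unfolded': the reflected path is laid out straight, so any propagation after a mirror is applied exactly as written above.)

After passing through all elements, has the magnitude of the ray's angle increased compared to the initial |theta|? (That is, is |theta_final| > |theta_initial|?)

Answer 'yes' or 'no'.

Answer: no

Derivation:
Initial: x=2.0000 theta=-0.4000
After 1 (propagate distance d=8): x=-1.2000 theta=-0.4000
After 2 (thin lens f=-15): x=-1.2000 theta=-0.4800
After 3 (propagate distance d=22): x=-11.7600 theta=-0.4800
After 4 (thin lens f=42): x=-11.7600 theta=-0.2000
After 5 (propagate distance d=13): x=-14.3600 theta=-0.2000
After 6 (thin lens f=45): x=-14.3600 theta=134/1125 (≈0.1191)
After 7 (propagate distance d=31 (to screen)): x=-12001/1125 (≈-10.6676) theta=134/1125 (≈0.1191)
|theta_initial|=0.4000 |theta_final|=134/1125 (≈0.1191) -> not increased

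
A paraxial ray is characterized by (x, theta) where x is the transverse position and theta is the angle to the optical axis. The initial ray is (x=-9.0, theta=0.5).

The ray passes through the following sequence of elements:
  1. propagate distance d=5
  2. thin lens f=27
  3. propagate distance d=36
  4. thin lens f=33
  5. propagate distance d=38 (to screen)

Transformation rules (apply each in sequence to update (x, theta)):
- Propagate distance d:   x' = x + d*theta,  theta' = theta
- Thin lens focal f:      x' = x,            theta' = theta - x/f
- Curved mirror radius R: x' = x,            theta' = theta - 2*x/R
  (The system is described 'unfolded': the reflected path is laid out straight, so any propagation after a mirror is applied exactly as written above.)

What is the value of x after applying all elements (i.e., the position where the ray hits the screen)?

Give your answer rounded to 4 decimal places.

Initial: x=-9.0000 theta=0.5000
After 1 (propagate distance d=5): x=-6.5000 theta=0.5000
After 2 (thin lens f=27): x=-6.5000 theta=20/27 (≈0.7407)
After 3 (propagate distance d=36): x=121/6 (≈20.1667) theta=20/27 (≈0.7407)
After 4 (thin lens f=33): x=121/6 (≈20.1667) theta=7/54 (≈0.1296)
After 5 (propagate distance d=38 (to screen)): x=1355/54 (≈25.0926) theta=7/54 (≈0.1296)
Rounded to 4 decimal places: x = 25.0926

Answer: 25.0926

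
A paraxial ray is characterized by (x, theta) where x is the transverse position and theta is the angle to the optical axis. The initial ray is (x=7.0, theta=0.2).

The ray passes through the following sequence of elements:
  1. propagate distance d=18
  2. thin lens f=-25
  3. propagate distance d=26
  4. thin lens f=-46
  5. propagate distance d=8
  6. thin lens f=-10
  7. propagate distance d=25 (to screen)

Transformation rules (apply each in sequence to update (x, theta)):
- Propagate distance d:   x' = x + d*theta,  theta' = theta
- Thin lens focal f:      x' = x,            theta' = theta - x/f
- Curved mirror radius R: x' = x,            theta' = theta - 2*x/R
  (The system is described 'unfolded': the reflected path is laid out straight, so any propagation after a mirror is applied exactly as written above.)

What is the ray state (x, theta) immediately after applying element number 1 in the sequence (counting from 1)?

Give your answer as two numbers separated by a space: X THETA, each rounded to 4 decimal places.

Answer: 10.6000 0.2000

Derivation:
Initial: x=7.0000 theta=0.2000
After 1 (propagate distance d=18): x=10.6000 theta=0.2000
Rounded to 4 decimal places: x = 10.6000, theta = 0.2000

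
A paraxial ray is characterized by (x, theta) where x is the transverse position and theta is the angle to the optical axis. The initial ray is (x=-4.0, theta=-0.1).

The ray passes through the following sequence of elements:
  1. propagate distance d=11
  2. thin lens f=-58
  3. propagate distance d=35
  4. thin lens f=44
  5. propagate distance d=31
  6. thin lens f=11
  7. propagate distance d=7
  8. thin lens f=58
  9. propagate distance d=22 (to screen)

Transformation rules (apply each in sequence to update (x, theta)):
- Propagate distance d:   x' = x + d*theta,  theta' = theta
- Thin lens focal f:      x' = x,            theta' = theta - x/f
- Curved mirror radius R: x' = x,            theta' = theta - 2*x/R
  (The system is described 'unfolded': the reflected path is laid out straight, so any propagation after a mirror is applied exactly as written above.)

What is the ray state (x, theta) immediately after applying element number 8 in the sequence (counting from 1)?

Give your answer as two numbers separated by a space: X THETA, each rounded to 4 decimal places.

Initial: x=-4.0000 theta=-0.1000
After 1 (propagate distance d=11): x=-5.1000 theta=-0.1000
After 2 (thin lens f=-58): x=-5.1000 theta=-109/580 (≈-0.1879)
After 3 (propagate distance d=35): x=-6773/580 (≈-11.6776) theta=-109/580 (≈-0.1879)
After 4 (thin lens f=44): x=-6773/580 (≈-11.6776) theta=1977/25520 (≈0.0775)
After 5 (propagate distance d=31): x=-47345/5104 (≈-9.2761) theta=1977/25520 (≈0.0775)
After 6 (thin lens f=11): x=-47345/5104 (≈-9.2761) theta=32309/35090 (≈0.9207)
After 7 (propagate distance d=7): x=-794671/280720 (≈-2.8308) theta=32309/35090 (≈0.9207)
After 8 (thin lens f=58): x=-794671/280720 (≈-2.8308) theta=15786047/16281760 (≈0.9696)
Rounded to 4 decimal places: x = -2.8308, theta = 0.9696

Answer: -2.8308 0.9696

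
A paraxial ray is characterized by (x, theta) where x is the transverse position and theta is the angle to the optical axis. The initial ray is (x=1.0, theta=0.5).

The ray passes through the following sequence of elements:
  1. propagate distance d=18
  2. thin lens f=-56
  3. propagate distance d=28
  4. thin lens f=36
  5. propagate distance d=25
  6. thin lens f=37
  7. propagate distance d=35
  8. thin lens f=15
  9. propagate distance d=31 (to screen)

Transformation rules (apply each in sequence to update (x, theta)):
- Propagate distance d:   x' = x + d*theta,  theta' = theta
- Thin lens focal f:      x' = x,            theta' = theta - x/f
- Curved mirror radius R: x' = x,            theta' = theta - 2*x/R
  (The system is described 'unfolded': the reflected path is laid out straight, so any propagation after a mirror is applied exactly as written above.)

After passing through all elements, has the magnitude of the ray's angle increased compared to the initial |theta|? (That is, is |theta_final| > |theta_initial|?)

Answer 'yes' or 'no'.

Answer: yes

Derivation:
Initial: x=1.0000 theta=0.5000
After 1 (propagate distance d=18): x=10.0000 theta=0.5000
After 2 (thin lens f=-56): x=10.0000 theta=19/28 (≈0.6786)
After 3 (propagate distance d=28): x=29.0000 theta=19/28 (≈0.6786)
After 4 (thin lens f=36): x=29.0000 theta=-8/63 (≈-0.1270)
After 5 (propagate distance d=25): x=1627/63 (≈25.8254) theta=-8/63 (≈-0.1270)
After 6 (thin lens f=37): x=1627/63 (≈25.8254) theta=-641/777 (≈-0.8250)
After 7 (propagate distance d=35): x=-7106/2331 (≈-3.0485) theta=-641/777 (≈-0.8250)
After 8 (thin lens f=15): x=-7106/2331 (≈-3.0485) theta=-21739/34965 (≈-0.6217)
After 9 (propagate distance d=31 (to screen)): x=-780499/34965 (≈-22.3223) theta=-21739/34965 (≈-0.6217)
|theta_initial|=0.5000 |theta_final|=21739/34965 (≈0.6217) -> increased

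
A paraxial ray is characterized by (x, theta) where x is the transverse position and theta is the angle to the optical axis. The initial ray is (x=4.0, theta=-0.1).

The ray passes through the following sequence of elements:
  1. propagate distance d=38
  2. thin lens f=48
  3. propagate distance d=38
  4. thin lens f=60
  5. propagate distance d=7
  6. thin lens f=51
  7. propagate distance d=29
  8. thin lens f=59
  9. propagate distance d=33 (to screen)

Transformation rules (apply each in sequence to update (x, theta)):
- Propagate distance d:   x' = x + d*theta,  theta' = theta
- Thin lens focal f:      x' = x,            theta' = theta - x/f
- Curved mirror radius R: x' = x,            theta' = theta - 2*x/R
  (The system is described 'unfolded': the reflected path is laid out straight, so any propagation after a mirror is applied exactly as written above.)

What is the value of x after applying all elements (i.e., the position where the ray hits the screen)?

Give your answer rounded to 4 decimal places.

Initial: x=4.0000 theta=-0.1000
After 1 (propagate distance d=38): x=0.2000 theta=-0.1000
After 2 (thin lens f=48): x=0.2000 theta=-5/48 (≈-0.1042)
After 3 (propagate distance d=38): x=-451/120 (≈-3.7583) theta=-5/48 (≈-0.1042)
After 4 (thin lens f=60): x=-451/120 (≈-3.7583) theta=-299/7200 (≈-0.0415)
After 5 (propagate distance d=7): x=-29153/7200 (≈-4.0490) theta=-299/7200 (≈-0.0415)
After 6 (thin lens f=51): x=-29153/7200 (≈-4.0490) theta=869/22950 (≈0.0379)
After 7 (propagate distance d=29): x=-1083587/367200 (≈-2.9509) theta=869/22950 (≈0.0379)
After 8 (thin lens f=59): x=-1083587/367200 (≈-2.9509) theta=211547/2407200 (≈0.0879)
After 9 (propagate distance d=33 (to screen)): x=-551087/10832400 (≈-0.0509) theta=211547/2407200 (≈0.0879)
Rounded to 4 decimal places: x = -0.0509

Answer: -0.0509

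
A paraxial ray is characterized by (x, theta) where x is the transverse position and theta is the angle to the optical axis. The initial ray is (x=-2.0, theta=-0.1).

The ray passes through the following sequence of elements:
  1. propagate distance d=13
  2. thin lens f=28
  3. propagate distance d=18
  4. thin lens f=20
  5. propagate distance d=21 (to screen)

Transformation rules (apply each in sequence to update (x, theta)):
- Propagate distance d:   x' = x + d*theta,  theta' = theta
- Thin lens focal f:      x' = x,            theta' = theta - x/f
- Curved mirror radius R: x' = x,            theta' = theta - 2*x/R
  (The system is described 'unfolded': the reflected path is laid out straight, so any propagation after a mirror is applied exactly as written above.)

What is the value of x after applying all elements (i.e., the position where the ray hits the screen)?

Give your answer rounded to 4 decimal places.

Answer: 0.5239

Derivation:
Initial: x=-2.0000 theta=-0.1000
After 1 (propagate distance d=13): x=-3.3000 theta=-0.1000
After 2 (thin lens f=28): x=-3.3000 theta=1/56 (≈0.0179)
After 3 (propagate distance d=18): x=-417/140 (≈-2.9786) theta=1/56 (≈0.0179)
After 4 (thin lens f=20): x=-417/140 (≈-2.9786) theta=467/2800 (≈0.1668)
After 5 (propagate distance d=21 (to screen)): x=1467/2800 (≈0.5239) theta=467/2800 (≈0.1668)
Rounded to 4 decimal places: x = 0.5239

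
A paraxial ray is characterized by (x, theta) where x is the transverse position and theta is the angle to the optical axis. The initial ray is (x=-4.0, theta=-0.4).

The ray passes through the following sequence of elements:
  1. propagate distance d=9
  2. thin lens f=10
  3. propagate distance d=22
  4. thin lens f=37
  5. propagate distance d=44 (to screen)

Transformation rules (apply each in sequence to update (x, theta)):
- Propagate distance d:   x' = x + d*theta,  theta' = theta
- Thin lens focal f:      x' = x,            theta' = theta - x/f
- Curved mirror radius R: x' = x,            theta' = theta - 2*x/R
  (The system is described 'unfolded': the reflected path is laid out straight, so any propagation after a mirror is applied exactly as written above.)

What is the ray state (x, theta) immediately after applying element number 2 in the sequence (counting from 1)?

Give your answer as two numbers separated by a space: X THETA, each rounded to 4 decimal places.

Initial: x=-4.0000 theta=-0.4000
After 1 (propagate distance d=9): x=-7.6000 theta=-0.4000
After 2 (thin lens f=10): x=-7.6000 theta=0.3600
Rounded to 4 decimal places: x = -7.6000, theta = 0.3600

Answer: -7.6000 0.3600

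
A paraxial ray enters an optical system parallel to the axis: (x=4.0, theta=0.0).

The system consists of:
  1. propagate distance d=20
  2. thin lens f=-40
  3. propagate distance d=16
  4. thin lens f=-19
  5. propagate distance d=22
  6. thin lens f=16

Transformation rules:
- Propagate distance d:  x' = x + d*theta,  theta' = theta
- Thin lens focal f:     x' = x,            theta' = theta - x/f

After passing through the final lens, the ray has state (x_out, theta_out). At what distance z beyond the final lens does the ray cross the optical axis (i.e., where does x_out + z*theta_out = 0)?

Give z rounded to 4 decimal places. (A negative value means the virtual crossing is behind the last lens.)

Answer: 28.6816

Derivation:
Initial: x=4.0000 theta=0.0000
After 1 (propagate distance d=20): x=4.0000 theta=0.0000
After 2 (thin lens f=-40): x=4.0000 theta=0.1000
After 3 (propagate distance d=16): x=5.6000 theta=0.1000
After 4 (thin lens f=-19): x=5.6000 theta=15/38 (≈0.3947)
After 5 (propagate distance d=22): x=1357/95 (≈14.2842) theta=15/38 (≈0.3947)
After 6 (thin lens f=16): x=1357/95 (≈14.2842) theta=-757/1520 (≈-0.4980)
z_focus = -x_out/theta_out = -(1357/95)/(-757/1520) = 21712/757 ≈ 28.6816
Rounded to 4 decimal places: z = 28.6816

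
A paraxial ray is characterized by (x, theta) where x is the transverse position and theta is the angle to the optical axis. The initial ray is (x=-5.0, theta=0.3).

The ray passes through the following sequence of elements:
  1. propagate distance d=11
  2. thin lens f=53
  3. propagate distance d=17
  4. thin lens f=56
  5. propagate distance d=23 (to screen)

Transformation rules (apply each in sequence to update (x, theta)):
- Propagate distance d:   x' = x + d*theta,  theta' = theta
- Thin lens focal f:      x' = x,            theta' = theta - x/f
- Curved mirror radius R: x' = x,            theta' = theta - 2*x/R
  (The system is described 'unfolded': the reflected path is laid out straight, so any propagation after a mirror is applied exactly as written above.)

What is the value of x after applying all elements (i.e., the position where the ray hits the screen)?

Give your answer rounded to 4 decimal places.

Initial: x=-5.0000 theta=0.3000
After 1 (propagate distance d=11): x=-1.7000 theta=0.3000
After 2 (thin lens f=53): x=-1.7000 theta=88/265 (≈0.3321)
After 3 (propagate distance d=17): x=2091/530 (≈3.9453) theta=88/265 (≈0.3321)
After 4 (thin lens f=56): x=2091/530 (≈3.9453) theta=1553/5936 (≈0.2616)
After 5 (propagate distance d=23 (to screen)): x=295691/29680 (≈9.9626) theta=1553/5936 (≈0.2616)
Rounded to 4 decimal places: x = 9.9626

Answer: 9.9626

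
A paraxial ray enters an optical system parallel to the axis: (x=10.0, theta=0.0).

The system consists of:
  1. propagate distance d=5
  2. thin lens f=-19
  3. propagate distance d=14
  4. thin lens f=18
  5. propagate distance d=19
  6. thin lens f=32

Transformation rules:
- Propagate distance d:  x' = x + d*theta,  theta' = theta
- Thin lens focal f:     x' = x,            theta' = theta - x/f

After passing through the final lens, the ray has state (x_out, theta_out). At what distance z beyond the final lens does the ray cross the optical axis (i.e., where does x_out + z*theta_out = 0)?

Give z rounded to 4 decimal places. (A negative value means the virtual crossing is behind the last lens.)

Initial: x=10.0000 theta=0.0000
After 1 (propagate distance d=5): x=10.0000 theta=0.0000
After 2 (thin lens f=-19): x=10.0000 theta=10/19 (≈0.5263)
After 3 (propagate distance d=14): x=330/19 (≈17.3684) theta=10/19 (≈0.5263)
After 4 (thin lens f=18): x=330/19 (≈17.3684) theta=-25/57 (≈-0.4386)
After 5 (propagate distance d=19): x=515/57 (≈9.0351) theta=-25/57 (≈-0.4386)
After 6 (thin lens f=32): x=515/57 (≈9.0351) theta=-1315/1824 (≈-0.7209)
z_focus = -x_out/theta_out = -(515/57)/(-1315/1824) = 3296/263 ≈ 12.5323
Rounded to 4 decimal places: z = 12.5323

Answer: 12.5323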